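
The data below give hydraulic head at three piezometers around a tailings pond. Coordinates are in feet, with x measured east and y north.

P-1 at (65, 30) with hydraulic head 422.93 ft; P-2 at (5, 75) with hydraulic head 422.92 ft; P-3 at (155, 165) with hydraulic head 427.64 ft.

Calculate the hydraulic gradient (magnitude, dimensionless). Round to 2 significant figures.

Differences from P-1: to P-2 (Δx, Δy, Δh) = (-60, 45, -0.01); to P-3 = (90, 135, +4.71).
Solve a·Δx + b·Δy = Δh: det = (-60)·135 − 90·45 = -12150.
∂h/∂x = [(-0.01)·135 − (+4.71)·45] / -12150 = +0.01756
∂h/∂y = [(-60)·(+4.71) − 90·(-0.01)] / -12150 = +0.02319
|∇h| = √(0.01756² + 0.02319²) = 0.02909

0.029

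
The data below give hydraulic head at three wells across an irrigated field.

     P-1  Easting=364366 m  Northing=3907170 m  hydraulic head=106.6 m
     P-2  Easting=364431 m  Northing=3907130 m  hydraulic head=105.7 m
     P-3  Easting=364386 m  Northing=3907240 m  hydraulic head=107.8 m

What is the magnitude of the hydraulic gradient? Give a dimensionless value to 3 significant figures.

Differences from P-1: to P-2 (Δx, Δy, Δh) = (65, -40, -0.9); to P-3 = (20, 70, +1.2).
Solve a·Δx + b·Δy = Δh: det = 65·70 − 20·(-40) = 5350.
∂h/∂x = [(-0.9)·70 − (+1.2)·(-40)] / 5350 = -0.002804
∂h/∂y = [65·(+1.2) − 20·(-0.9)] / 5350 = +0.01794
|∇h| = √(-0.002804² + 0.01794²) = 0.01816

0.0182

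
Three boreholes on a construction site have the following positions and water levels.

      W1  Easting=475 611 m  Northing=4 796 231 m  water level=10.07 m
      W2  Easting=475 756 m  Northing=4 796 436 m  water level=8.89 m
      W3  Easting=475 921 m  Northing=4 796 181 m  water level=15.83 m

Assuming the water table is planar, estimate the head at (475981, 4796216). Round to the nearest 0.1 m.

With h = a·x + b·y + c and W1 as origin, the differences give:
  145·a + 205·b = -1.18
  310·a + (-50)·b = +5.76
Eliminate b (×(-50) and ×205, subtract): -70800·a = -1121.800 → a = ∂h/∂x = +0.01584
Back-substitute: b = ∂h/∂y = -0.01696.
h(475981, 4796216) = 10.07 + (+0.01584)·(370) + (-0.01696)·(-15) = 10.07 +5.863 +0.254 = 16.187 m.

16.2 m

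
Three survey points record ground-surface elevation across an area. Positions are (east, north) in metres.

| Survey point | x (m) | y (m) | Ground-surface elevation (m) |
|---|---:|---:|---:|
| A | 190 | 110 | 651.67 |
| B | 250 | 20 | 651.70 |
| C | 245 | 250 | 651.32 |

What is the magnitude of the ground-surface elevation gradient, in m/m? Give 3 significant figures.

Taking A as reference: B−A = (60, -90, +0.03); C−A = (55, 140, -0.35).
Solve a·Δx + b·Δy = Δz: det = 60·140 − 55·(-90) = 13350.
∂z/∂x = [(+0.03)·140 − (-0.35)·(-90)] / 13350 = -0.002045
∂z/∂y = [60·(-0.35) − 55·(+0.03)] / 13350 = -0.001697
|∇f| = √(-0.002045² + -0.001697²) = 0.002657 m/m

0.00266 m/m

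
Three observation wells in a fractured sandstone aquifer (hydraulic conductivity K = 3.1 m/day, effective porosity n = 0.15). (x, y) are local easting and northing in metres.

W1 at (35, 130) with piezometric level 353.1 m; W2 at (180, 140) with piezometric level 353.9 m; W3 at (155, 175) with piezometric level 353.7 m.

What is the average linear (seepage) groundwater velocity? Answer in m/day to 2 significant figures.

Differences from W1: to W2 (Δx, Δy, Δh) = (145, 10, +0.8); to W3 = (120, 45, +0.6).
Determinant of the coordinate differences = 145·45 − 120·10 = 5325.
∂h/∂x = [(+0.8)·45 − (+0.6)·10] / 5325 = +0.005634
∂h/∂y = [145·(+0.6) − 120·(+0.8)] / 5325 = -0.001690
|∇h| = √(0.005634² + -0.001690²) = 0.005882
Seepage velocity v = K·i/n = 3.1 × 0.005882 / 0.15 = 0.1216 m/day.

0.12 m/day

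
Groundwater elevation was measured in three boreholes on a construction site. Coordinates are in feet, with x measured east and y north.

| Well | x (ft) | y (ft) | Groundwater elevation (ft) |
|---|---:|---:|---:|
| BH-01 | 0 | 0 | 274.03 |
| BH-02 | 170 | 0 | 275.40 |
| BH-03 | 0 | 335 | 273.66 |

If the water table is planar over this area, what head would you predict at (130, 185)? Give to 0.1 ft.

274.9 ft

∂h/∂x = (275.40 − 274.03) / (170 − 0) = +0.008059
∂h/∂y = (273.66 − 274.03) / (335 − 0) = -0.001104
h(130, 185) = 274.03 + (+0.008059)·(130) + (-0.001104)·(185) = 274.03 +1.048 -0.204 = 274.873 ft.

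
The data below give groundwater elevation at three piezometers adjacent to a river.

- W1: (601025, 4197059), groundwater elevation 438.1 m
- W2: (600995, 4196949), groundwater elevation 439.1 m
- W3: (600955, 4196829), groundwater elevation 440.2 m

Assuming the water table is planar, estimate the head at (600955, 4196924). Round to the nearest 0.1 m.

Three-point gradient (reference W1): Δ to W2 = (-30, -110, +1.0), Δ to W3 = (-70, -230, +2.1).
∂h/∂x = -0.001250, ∂h/∂y = -0.008750 (det = -800).
h(600955, 4196924) = 438.1 + (-0.001250)·(-70) + (-0.008750)·(-135) = 438.1 +0.087 +1.181 = 439.369 m.

439.4 m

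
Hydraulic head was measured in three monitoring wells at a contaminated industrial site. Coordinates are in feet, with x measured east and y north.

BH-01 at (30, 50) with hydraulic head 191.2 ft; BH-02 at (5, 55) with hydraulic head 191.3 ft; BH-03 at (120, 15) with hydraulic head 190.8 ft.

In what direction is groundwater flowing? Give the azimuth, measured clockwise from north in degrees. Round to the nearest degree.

124°

Three-point gradient (reference BH-01): Δ to BH-02 = (-25, 5, +0.1), Δ to BH-03 = (90, -35, -0.4).
∂h/∂x = -0.003529, ∂h/∂y = +0.002353 (det = 425).
Flow direction (−∇h) has components (+0.003529 E, -0.002353 N).
Azimuth = atan2(E, N) = atan2(+0.003529, -0.002353) = 123.7° ≈ 124°.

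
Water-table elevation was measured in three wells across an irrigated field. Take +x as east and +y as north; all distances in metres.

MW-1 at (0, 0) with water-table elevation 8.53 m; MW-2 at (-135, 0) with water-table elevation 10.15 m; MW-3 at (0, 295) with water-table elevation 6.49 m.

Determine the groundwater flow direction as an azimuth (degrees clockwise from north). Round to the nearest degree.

∂h/∂x = (10.15 − 8.53) / (-135 − 0) = -0.01200
∂h/∂y = (6.49 − 8.53) / (295 − 0) = -0.006915
Flow direction (−∇h) has components (+0.01200 E, +0.006915 N).
Azimuth = atan2(E, N) = atan2(+0.01200, +0.006915) = 60.0° ≈ 060°.

060°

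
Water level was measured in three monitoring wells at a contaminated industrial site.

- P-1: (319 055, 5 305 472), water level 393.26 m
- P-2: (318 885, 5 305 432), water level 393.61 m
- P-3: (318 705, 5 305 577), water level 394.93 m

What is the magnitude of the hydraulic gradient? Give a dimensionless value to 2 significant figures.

0.0060

Three-point gradient (reference P-1): Δ to P-2 = (-170, -40, +0.35), Δ to P-3 = (-350, 105, +1.67).
∂h/∂x = -0.003251, ∂h/∂y = +0.005068 (det = -31850).
|∇h| = √(-0.003251² + 0.005068²) = 0.006021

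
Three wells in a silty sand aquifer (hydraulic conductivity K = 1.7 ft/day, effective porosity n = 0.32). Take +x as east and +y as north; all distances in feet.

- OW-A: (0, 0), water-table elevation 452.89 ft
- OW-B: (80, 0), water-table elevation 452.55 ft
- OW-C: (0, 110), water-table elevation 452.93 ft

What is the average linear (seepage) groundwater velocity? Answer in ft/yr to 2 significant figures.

∂h/∂x = (452.55 − 452.89) / (80 − 0) = -0.004250
∂h/∂y = (452.93 − 452.89) / (110 − 0) = +0.0003636
|∇h| = √(-0.004250² + 0.0003636²) = 0.004266
Seepage velocity v = K·i/n = 1.7 × 0.004266 / 0.32 = 0.02266 ft/day = 8.277 ft/yr.

8.3 ft/yr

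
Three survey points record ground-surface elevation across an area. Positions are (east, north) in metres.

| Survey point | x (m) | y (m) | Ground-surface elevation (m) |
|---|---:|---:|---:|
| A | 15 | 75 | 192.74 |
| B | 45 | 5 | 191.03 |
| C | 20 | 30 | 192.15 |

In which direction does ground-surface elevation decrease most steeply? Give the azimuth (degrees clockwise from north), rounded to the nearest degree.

With z = a·x + b·y + c and A as origin, the differences give:
  30·a + (-70)·b = -1.71
  5·a + (-45)·b = -0.59
Eliminate b (×(-45) and ×(-70), subtract): -1000·a = 35.650 → a = ∂z/∂x = -0.03565
Back-substitute: b = ∂z/∂y = +0.009150.
Steepest decrease is along −∇f: components (+0.03565 E, -0.009150 N).
Azimuth = atan2(+0.03565, -0.009150) = 104.4° ≈ 104°.

104°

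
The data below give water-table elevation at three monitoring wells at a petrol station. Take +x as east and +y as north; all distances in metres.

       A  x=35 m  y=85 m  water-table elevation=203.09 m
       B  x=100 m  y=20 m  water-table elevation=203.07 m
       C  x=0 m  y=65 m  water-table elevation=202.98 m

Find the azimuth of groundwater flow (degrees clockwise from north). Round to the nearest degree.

With h = a·x + b·y + c and A as origin, the differences give:
  65·a + (-65)·b = -0.02
  (-35)·a + (-20)·b = -0.11
Eliminate b (×(-20) and ×(-65), subtract): -3575·a = -6.750 → a = ∂h/∂x = +0.001888
Back-substitute: b = ∂h/∂y = +0.002196.
Flow direction (−∇h) has components (-0.001888 E, -0.002196 N).
Azimuth = atan2(E, N) = atan2(-0.001888, -0.002196) = 220.7° ≈ 221°.

221°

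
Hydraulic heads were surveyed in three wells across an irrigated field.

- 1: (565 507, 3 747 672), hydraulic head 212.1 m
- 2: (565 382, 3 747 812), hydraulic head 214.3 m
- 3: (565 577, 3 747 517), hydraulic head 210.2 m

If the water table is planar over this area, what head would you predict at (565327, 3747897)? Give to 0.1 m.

215.5 m

With h = a·x + b·y + c and 1 as origin, the differences give:
  (-125)·a + 140·b = +2.2
  70·a + (-155)·b = -1.9
Eliminate b (×(-155) and ×140, subtract): 9575·a = -75.00 → a = ∂h/∂x = -0.007833
Back-substitute: b = ∂h/∂y = +0.008721.
h(565327, 3747897) = 212.1 + (-0.007833)·(-180) + (+0.008721)·(225) = 212.1 +1.410 +1.962 = 215.472 m.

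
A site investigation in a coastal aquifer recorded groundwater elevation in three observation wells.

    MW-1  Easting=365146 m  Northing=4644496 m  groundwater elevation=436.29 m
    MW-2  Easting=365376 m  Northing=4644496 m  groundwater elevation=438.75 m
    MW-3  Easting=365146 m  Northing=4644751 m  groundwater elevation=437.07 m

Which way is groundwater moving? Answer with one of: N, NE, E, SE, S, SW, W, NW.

W

∂h/∂x = (438.75 − 436.29) / (365376 − 365146) = +0.01070
∂h/∂y = (437.07 − 436.29) / (4644751 − 4644496) = +0.003059
Flow = −∇h = (-0.01070 east, -0.003059 north), which points west.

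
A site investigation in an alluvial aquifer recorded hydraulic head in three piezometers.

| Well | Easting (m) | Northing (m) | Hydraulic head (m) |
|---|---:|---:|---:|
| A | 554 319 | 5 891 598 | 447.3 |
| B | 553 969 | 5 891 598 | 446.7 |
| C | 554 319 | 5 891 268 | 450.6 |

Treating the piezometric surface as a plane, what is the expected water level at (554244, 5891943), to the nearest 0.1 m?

∂h/∂x = (446.7 − 447.3) / (553969 − 554319) = +0.001714
∂h/∂y = (450.6 − 447.3) / (5891268 − 5891598) = -0.01000
h(554244, 5891943) = 447.3 + (+0.001714)·(-75) + (-0.01000)·(345) = 447.3 -0.129 -3.450 = 443.721 m.

443.7 m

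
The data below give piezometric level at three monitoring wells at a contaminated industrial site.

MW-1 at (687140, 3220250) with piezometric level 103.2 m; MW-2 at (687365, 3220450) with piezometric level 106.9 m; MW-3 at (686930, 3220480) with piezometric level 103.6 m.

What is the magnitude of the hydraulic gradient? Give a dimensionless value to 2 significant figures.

0.012

Differences from MW-1: to MW-2 (Δx, Δy, Δh) = (225, 200, +3.7); to MW-3 = (-210, 230, +0.4).
Solve a·Δx + b·Δy = Δh: det = 225·230 − (-210)·200 = 93750.
∂h/∂x = [(+3.7)·230 − (+0.4)·200] / 93750 = +0.008224
∂h/∂y = [225·(+0.4) − (-210)·(+3.7)] / 93750 = +0.009248
|∇h| = √(0.008224² + 0.009248²) = 0.01238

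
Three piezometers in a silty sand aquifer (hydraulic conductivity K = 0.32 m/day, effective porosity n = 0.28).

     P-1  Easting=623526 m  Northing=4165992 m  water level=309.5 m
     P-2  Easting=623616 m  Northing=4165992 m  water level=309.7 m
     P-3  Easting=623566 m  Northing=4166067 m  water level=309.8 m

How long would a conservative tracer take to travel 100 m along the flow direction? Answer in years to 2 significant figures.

Differences from P-1: to P-2 (Δx, Δy, Δh) = (90, 0, +0.2); to P-3 = (40, 75, +0.3).
Determinant of the coordinate differences = 90·75 − 40·0 = 6750.
∂h/∂x = [(+0.2)·75 − (+0.3)·0] / 6750 = +0.002222
∂h/∂y = [90·(+0.3) − 40·(+0.2)] / 6750 = +0.002815
|∇h| = √(0.002222² + 0.002815²) = 0.003586
Seepage velocity v = K·i/n = 0.32 × 0.003586 / 0.28 = 0.004098 m/day.
t = 100 / 0.004098 = 2.44e+04 days = 66.8 years.

67 years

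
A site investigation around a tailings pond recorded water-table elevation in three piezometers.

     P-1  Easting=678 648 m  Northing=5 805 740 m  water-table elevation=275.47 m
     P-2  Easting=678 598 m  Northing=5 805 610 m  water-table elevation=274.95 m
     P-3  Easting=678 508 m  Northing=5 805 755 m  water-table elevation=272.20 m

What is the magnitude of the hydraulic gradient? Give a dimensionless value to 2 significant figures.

0.023

With h = a·x + b·y + c and P-1 as origin, the differences give:
  (-50)·a + (-130)·b = -0.52
  (-140)·a + 15·b = -3.27
Eliminate b (×15 and ×(-130), subtract): -18950·a = -432.900 → a = ∂h/∂x = +0.02284
Back-substitute: b = ∂h/∂y = -0.004786.
|∇h| = √(0.02284² + -0.004786²) = 0.02334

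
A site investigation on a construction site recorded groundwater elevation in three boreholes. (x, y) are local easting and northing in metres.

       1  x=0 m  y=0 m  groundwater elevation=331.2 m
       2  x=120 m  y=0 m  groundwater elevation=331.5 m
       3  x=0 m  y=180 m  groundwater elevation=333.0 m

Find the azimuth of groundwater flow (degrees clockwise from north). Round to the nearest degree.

∂h/∂x = (331.5 − 331.2) / (120 − 0) = +0.002500
∂h/∂y = (333.0 − 331.2) / (180 − 0) = +0.01000
Flow direction (−∇h) has components (-0.002500 E, -0.01000 N).
Azimuth = atan2(E, N) = atan2(-0.002500, -0.01000) = 194.0° ≈ 194°.

194°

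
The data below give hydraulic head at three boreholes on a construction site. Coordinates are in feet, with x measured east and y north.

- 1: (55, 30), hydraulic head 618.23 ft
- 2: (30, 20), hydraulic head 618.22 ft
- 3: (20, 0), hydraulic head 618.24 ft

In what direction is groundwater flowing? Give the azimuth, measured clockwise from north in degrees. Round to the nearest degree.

Differences from 1: to 2 (Δx, Δy, Δh) = (-25, -10, -0.01); to 3 = (-35, -30, +0.01).
Solve a·Δx + b·Δy = Δh: det = (-25)·(-30) − (-35)·(-10) = 400.
∂h/∂x = [(-0.01)·(-30) − (+0.01)·(-10)] / 400 = +0.0010000
∂h/∂y = [(-25)·(+0.01) − (-35)·(-0.01)] / 400 = -0.001500
Flow direction (−∇h) has components (-0.0010000 E, +0.001500 N).
Azimuth = atan2(E, N) = atan2(-0.0010000, +0.001500) = 326.3° ≈ 326°.

326°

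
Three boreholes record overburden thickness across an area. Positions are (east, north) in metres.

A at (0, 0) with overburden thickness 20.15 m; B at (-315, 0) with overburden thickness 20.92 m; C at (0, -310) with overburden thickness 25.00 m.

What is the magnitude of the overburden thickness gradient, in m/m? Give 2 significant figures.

∂d/∂x = (20.92 − 20.15) / (-315 − 0) = -0.002444
∂d/∂y = (25.00 − 20.15) / (-310 − 0) = -0.01565
|∇f| = √(-0.002444² + -0.01565²) = 0.01584 m/m

0.016 m/m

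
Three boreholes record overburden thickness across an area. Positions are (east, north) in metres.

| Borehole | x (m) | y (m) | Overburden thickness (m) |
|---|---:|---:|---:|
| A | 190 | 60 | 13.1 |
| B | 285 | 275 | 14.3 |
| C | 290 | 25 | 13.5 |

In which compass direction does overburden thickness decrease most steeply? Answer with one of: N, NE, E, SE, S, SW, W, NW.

SW

Three-point gradient (reference A): Δ to B = (95, 215, +1.2), Δ to C = (100, -35, +0.4).
∂d/∂x = +0.005156, ∂d/∂y = +0.003303 (det = -24825).
Steepest decrease is along −∇f = (-0.005156 E, -0.003303 N) → southwest.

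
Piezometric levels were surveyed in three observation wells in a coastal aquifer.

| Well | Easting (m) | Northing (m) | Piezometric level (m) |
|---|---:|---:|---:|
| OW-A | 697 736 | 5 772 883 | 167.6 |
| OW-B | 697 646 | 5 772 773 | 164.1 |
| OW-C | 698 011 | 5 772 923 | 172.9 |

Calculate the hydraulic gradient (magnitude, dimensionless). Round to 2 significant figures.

0.025

With h = a·x + b·y + c and OW-A as origin, the differences give:
  (-90)·a + (-110)·b = -3.5
  275·a + 40·b = +5.3
Eliminate b (×40 and ×(-110), subtract): 26650·a = 443.00 → a = ∂h/∂x = +0.01662
Back-substitute: b = ∂h/∂y = +0.01822.
|∇h| = √(0.01662² + 0.01822²) = 0.02466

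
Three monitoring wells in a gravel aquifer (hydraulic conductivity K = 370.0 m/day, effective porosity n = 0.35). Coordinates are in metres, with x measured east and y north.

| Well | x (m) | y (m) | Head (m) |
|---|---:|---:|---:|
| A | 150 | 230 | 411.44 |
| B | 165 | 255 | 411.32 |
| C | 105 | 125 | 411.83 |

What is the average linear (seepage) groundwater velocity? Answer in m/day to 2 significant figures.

Taking A as reference: B−A = (15, 25, -0.12); C−A = (-45, -105, +0.39).
Determinant of the coordinate differences = 15·(-105) − (-45)·25 = -450.
∂h/∂x = [(-0.12)·(-105) − (+0.39)·25] / -450 = -0.006333
∂h/∂y = [15·(+0.39) − (-45)·(-0.12)] / -450 = -0.0010000
|∇h| = √(-0.006333² + -0.0010000²) = 0.006411
Seepage velocity v = K·i/n = 370.0 × 0.006411 / 0.35 = 6.777 m/day.

6.8 m/day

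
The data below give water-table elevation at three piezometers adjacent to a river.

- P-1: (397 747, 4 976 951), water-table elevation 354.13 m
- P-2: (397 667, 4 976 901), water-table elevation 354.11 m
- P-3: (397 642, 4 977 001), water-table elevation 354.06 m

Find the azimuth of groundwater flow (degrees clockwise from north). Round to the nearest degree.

Three-point gradient (reference P-1): Δ to P-2 = (-80, -50, -0.02), Δ to P-3 = (-105, 50, -0.07).
∂h/∂x = +0.0004865, ∂h/∂y = -0.0003784 (det = -9250).
Flow direction (−∇h) has components (-0.0004865 E, +0.0003784 N).
Azimuth = atan2(E, N) = atan2(-0.0004865, +0.0003784) = 307.9° ≈ 308°.

308°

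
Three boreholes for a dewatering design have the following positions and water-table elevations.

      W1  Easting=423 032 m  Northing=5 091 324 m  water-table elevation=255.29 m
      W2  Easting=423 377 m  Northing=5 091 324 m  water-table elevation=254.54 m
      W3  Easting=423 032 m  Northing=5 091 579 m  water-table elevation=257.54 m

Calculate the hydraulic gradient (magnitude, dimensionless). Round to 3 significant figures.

∂h/∂x = (254.54 − 255.29) / (423377 − 423032) = -0.002174
∂h/∂y = (257.54 − 255.29) / (5091579 − 5091324) = +0.008824
|∇h| = √(-0.002174² + 0.008824²) = 0.009088

0.00909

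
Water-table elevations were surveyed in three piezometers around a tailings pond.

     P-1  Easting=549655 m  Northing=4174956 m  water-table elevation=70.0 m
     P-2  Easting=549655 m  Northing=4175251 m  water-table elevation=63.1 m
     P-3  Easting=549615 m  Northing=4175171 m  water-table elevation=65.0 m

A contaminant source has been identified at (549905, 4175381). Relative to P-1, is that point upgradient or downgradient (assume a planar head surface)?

downgradient

Taking P-1 as reference: P-2−P-1 = (0, 295, -6.9); P-3−P-1 = (-40, 215, -5.0).
Solve a·Δx + b·Δy = Δh: det = 0·215 − (-40)·295 = 11800.
∂h/∂x = [(-6.9)·215 − (-5.0)·295] / 11800 = -0.0007203
∂h/∂y = [0·(-5.0) − (-40)·(-6.9)] / 11800 = -0.02339
Head at (549905, 4175381) = 70.0 + (-0.0007203)·(250) + (-0.02339)·(425) = 59.88 m.
That is lower than the 70.0 m at P-1, so the point is downgradient.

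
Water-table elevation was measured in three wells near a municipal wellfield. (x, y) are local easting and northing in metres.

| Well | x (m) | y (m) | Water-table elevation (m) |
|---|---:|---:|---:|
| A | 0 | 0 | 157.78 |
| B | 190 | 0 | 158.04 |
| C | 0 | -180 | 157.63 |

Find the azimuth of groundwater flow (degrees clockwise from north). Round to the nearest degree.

∂h/∂x = (158.04 − 157.78) / (190 − 0) = +0.001368
∂h/∂y = (157.63 − 157.78) / (-180 − 0) = +0.0008333
Flow direction (−∇h) has components (-0.001368 E, -0.0008333 N).
Azimuth = atan2(E, N) = atan2(-0.001368, -0.0008333) = 238.7° ≈ 239°.

239°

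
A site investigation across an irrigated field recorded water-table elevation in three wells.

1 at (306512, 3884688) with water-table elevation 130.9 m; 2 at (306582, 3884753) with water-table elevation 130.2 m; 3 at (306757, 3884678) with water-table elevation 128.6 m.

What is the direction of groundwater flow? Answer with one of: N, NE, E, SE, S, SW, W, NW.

E

With h = a·x + b·y + c and 1 as origin, the differences give:
  70·a + 65·b = -0.7
  245·a + (-10)·b = -2.3
Eliminate b (×(-10) and ×65, subtract): -16625·a = 156.50 → a = ∂h/∂x = -0.009414
Back-substitute: b = ∂h/∂y = -0.0006316.
Flow = −∇h = (+0.009414 east, +0.0006316 north), which points east.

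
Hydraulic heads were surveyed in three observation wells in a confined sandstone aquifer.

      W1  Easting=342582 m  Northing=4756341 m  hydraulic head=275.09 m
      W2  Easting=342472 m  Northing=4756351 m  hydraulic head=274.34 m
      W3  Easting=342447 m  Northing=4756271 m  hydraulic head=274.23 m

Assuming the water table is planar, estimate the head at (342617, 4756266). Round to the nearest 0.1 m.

275.4 m

Three-point gradient (reference W1): Δ to W2 = (-110, 10, -0.75), Δ to W3 = (-135, -70, -0.86).
∂h/∂x = +0.006751, ∂h/∂y = -0.0007348 (det = 9050).
h(342617, 4756266) = 275.09 + (+0.006751)·(35) + (-0.0007348)·(-75) = 275.09 +0.236 +0.055 = 275.381 m.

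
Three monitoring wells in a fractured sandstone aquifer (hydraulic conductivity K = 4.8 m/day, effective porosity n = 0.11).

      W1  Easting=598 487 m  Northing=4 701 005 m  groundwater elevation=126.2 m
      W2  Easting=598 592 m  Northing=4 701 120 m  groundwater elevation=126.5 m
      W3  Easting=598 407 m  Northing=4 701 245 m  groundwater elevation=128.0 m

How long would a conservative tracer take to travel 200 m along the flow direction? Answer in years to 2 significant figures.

Differences from W1: to W2 (Δx, Δy, Δh) = (105, 115, +0.3); to W3 = (-80, 240, +1.8).
Determinant of the coordinate differences = 105·240 − (-80)·115 = 34400.
∂h/∂x = [(+0.3)·240 − (+1.8)·115] / 34400 = -0.003924
∂h/∂y = [105·(+1.8) − (-80)·(+0.3)] / 34400 = +0.006192
|∇h| = √(-0.003924² + 0.006192²) = 0.007331
Seepage velocity v = K·i/n = 4.8 × 0.007331 / 0.11 = 0.3199 m/day.
t = 200 / 0.3199 = 625.2 days = 1.71 years.

1.7 years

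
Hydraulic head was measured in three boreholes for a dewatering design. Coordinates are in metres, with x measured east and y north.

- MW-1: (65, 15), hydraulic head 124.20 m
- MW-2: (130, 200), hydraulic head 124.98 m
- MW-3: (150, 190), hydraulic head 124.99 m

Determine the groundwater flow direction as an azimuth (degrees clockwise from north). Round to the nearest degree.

213°

Differences from MW-1: to MW-2 (Δx, Δy, Δh) = (65, 185, +0.78); to MW-3 = (85, 175, +0.79).
Determinant of the coordinate differences = 65·175 − 85·185 = -4350.
∂h/∂x = [(+0.78)·175 − (+0.79)·185] / -4350 = +0.002218
∂h/∂y = [65·(+0.79) − 85·(+0.78)] / -4350 = +0.003437
Flow direction (−∇h) has components (-0.002218 E, -0.003437 N).
Azimuth = atan2(E, N) = atan2(-0.002218, -0.003437) = 212.8° ≈ 213°.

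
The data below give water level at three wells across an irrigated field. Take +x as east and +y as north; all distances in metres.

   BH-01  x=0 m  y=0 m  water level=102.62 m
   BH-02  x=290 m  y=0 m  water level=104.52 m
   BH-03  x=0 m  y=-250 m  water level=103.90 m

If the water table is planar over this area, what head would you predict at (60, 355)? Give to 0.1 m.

∂h/∂x = (104.52 − 102.62) / (290 − 0) = +0.006552
∂h/∂y = (103.90 − 102.62) / (-250 − 0) = -0.005120
h(60, 355) = 102.62 + (+0.006552)·(60) + (-0.005120)·(355) = 102.62 +0.393 -1.818 = 101.196 m.

101.2 m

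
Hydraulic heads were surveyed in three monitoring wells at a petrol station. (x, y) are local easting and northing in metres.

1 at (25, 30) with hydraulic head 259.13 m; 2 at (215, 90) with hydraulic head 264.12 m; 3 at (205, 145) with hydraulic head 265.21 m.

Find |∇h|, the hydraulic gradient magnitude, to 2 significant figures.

With h = a·x + b·y + c and 1 as origin, the differences give:
  190·a + 60·b = +4.99
  180·a + 115·b = +6.08
Eliminate b (×115 and ×60, subtract): 11050·a = 209.050 → a = ∂h/∂x = +0.01892
Back-substitute: b = ∂h/∂y = +0.02326.
|∇h| = √(0.01892² + 0.02326²) = 0.02998

0.030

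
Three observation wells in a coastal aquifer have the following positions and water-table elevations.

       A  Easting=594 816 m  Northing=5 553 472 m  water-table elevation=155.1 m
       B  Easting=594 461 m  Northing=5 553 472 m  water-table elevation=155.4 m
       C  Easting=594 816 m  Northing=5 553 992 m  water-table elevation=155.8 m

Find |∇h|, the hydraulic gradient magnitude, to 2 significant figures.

0.0016

∂h/∂x = (155.4 − 155.1) / (594461 − 594816) = -0.0008451
∂h/∂y = (155.8 − 155.1) / (5553992 − 5553472) = +0.001346
|∇h| = √(-0.0008451² + 0.001346²) = 0.001589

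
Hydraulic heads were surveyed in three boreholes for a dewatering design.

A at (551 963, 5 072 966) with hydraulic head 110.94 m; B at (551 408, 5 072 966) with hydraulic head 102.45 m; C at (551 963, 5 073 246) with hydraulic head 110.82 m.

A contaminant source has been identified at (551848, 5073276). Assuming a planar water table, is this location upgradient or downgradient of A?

downgradient

∂h/∂x = (102.45 − 110.94) / (551408 − 551963) = +0.01530
∂h/∂y = (110.82 − 110.94) / (5073246 − 5072966) = -0.0004286
Head at (551848, 5073276) = 110.94 + (+0.01530)·(-115) + (-0.0004286)·(310) = 109.05 m.
That is lower than the 110.94 m at A, so the point is downgradient.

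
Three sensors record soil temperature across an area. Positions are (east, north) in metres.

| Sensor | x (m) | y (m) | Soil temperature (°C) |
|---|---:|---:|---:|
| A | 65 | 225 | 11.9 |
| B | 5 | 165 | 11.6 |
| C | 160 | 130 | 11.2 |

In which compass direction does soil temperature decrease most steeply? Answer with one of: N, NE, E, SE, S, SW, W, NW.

Three-point gradient (reference A): Δ to B = (-60, -60, -0.3), Δ to C = (95, -95, -0.7).
∂T/∂x = -0.001184, ∂T/∂y = +0.006184 (det = 11400).
Steepest decrease is along −∇f = (+0.001184 E, -0.006184 N) → south.

S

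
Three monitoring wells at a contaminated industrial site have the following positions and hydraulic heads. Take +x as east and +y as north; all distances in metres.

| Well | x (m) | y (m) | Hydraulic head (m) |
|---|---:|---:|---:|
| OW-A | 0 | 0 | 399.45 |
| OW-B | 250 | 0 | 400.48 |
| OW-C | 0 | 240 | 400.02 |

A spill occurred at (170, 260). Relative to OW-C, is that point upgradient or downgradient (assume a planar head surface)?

∂h/∂x = (400.48 − 399.45) / (250 − 0) = +0.004120
∂h/∂y = (400.02 − 399.45) / (240 − 0) = +0.002375
Head at (170, 260) = 399.45 + (+0.004120)·(170) + (+0.002375)·(260) = 400.77 m.
That is higher than the 400.02 m at OW-C, so the point is upgradient.

upgradient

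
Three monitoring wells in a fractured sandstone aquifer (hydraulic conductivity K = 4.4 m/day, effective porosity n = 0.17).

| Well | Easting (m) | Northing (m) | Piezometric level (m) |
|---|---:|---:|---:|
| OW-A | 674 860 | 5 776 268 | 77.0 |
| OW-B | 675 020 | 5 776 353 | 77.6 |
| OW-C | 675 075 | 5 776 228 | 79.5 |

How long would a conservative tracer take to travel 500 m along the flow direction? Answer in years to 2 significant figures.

With h = a·x + b·y + c and OW-A as origin, the differences give:
  160·a + 85·b = +0.6
  215·a + (-40)·b = +2.5
Eliminate b (×(-40) and ×85, subtract): -24675·a = -236.50 → a = ∂h/∂x = +0.009585
Back-substitute: b = ∂h/∂y = -0.01098.
|∇h| = √(0.009585² + -0.01098²) = 0.01458
Seepage velocity v = K·i/n = 4.4 × 0.01458 / 0.17 = 0.3774 m/day.
t = 500 / 0.3774 = 1325 days = 3.63 years.

3.6 years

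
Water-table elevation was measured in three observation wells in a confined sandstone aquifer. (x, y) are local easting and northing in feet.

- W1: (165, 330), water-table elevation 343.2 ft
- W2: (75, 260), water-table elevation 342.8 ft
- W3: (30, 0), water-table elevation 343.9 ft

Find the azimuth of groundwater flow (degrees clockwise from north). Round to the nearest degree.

With h = a·x + b·y + c and W1 as origin, the differences give:
  (-90)·a + (-70)·b = -0.4
  (-135)·a + (-330)·b = +0.7
Eliminate b (×(-330) and ×(-70), subtract): 20250·a = 181.00 → a = ∂h/∂x = +0.008938
Back-substitute: b = ∂h/∂y = -0.005778.
Flow direction (−∇h) has components (-0.008938 E, +0.005778 N).
Azimuth = atan2(E, N) = atan2(-0.008938, +0.005778) = 302.9° ≈ 303°.

303°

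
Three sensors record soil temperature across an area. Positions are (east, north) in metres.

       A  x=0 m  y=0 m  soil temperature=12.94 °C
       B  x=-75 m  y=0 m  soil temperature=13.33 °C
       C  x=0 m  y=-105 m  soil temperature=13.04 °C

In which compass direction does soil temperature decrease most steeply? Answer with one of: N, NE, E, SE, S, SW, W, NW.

∂T/∂x = (13.33 − 12.94) / (-75 − 0) = -0.005200
∂T/∂y = (13.04 − 12.94) / (-105 − 0) = -0.0009524
Steepest decrease is along −∇f = (+0.005200 E, +0.0009524 N) → east.

E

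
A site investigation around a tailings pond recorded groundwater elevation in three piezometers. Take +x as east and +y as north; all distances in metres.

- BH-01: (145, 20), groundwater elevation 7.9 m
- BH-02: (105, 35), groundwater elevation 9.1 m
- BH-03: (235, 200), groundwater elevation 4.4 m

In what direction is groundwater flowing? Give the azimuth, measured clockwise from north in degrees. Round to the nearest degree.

083°

Taking BH-01 as reference: BH-02−BH-01 = (-40, 15, +1.2); BH-03−BH-01 = (90, 180, -3.5).
Solve a·Δx + b·Δy = Δh: det = (-40)·180 − 90·15 = -8550.
∂h/∂x = [(+1.2)·180 − (-3.5)·15] / -8550 = -0.03140
∂h/∂y = [(-40)·(-3.5) − 90·(+1.2)] / -8550 = -0.003743
Flow direction (−∇h) has components (+0.03140 E, +0.003743 N).
Azimuth = atan2(E, N) = atan2(+0.03140, +0.003743) = 83.2° ≈ 083°.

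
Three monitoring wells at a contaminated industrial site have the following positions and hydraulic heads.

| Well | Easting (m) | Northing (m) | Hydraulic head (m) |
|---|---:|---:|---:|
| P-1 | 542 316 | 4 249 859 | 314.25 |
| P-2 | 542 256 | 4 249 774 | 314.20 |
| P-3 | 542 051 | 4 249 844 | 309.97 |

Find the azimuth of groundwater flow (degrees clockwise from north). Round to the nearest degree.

Three-point gradient (reference P-1): Δ to P-2 = (-60, -85, -0.05), Δ to P-3 = (-265, -15, -4.28).
∂h/∂x = +0.01679, ∂h/∂y = -0.01126 (det = -21625).
Flow direction (−∇h) has components (-0.01679 E, +0.01126 N).
Azimuth = atan2(E, N) = atan2(-0.01679, +0.01126) = 303.9° ≈ 304°.

304°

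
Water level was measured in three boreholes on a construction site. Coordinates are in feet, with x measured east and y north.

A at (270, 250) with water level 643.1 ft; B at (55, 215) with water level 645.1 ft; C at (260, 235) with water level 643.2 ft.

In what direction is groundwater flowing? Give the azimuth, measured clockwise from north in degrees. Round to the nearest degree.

Differences from A: to B (Δx, Δy, Δh) = (-215, -35, +2.0); to C = (-10, -15, +0.1).
Determinant of the coordinate differences = (-215)·(-15) − (-10)·(-35) = 2875.
∂h/∂x = [(+2.0)·(-15) − (+0.1)·(-35)] / 2875 = -0.009217
∂h/∂y = [(-215)·(+0.1) − (-10)·(+2.0)] / 2875 = -0.0005217
Flow direction (−∇h) has components (+0.009217 E, +0.0005217 N).
Azimuth = atan2(E, N) = atan2(+0.009217, +0.0005217) = 86.8° ≈ 087°.

087°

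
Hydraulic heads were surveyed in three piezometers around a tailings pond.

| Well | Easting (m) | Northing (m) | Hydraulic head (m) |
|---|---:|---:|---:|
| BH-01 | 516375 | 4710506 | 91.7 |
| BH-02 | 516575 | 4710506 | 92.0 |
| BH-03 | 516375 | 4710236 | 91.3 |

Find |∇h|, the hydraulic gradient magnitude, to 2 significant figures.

∂h/∂x = (92.0 − 91.7) / (516575 − 516375) = +0.001500
∂h/∂y = (91.3 − 91.7) / (4710236 − 4710506) = +0.001481
|∇h| = √(0.001500² + 0.001481²) = 0.002108

0.0021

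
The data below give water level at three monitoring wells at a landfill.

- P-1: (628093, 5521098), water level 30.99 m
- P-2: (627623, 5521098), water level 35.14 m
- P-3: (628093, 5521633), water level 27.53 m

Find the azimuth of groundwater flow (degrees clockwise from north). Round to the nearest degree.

∂h/∂x = (35.14 − 30.99) / (627623 − 628093) = -0.008830
∂h/∂y = (27.53 − 30.99) / (5521633 − 5521098) = -0.006467
Flow direction (−∇h) has components (+0.008830 E, +0.006467 N).
Azimuth = atan2(E, N) = atan2(+0.008830, +0.006467) = 53.8° ≈ 054°.

054°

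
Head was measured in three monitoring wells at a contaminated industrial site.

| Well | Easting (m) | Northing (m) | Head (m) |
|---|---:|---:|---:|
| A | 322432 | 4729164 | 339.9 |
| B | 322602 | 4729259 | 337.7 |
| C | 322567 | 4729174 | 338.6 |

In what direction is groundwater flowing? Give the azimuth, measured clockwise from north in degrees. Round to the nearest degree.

Differences from A: to B (Δx, Δy, Δh) = (170, 95, -2.2); to C = (135, 10, -1.3).
Determinant of the coordinate differences = 170·10 − 135·95 = -11125.
∂h/∂x = [(-2.2)·10 − (-1.3)·95] / -11125 = -0.009124
∂h/∂y = [170·(-1.3) − 135·(-2.2)] / -11125 = -0.006831
Flow direction (−∇h) has components (+0.009124 E, +0.006831 N).
Azimuth = atan2(E, N) = atan2(+0.009124, +0.006831) = 53.2° ≈ 053°.

053°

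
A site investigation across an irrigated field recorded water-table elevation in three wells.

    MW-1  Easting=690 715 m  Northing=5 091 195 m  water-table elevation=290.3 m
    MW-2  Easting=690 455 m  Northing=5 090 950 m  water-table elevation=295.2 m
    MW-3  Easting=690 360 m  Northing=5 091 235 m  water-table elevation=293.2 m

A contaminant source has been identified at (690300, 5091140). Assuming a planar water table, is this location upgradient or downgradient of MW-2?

downgradient

Differences from MW-1: to MW-2 (Δx, Δy, Δh) = (-260, -245, +4.9); to MW-3 = (-355, 40, +2.9).
Solve a·Δx + b·Δy = Δh: det = (-260)·40 − (-355)·(-245) = -97375.
∂h/∂x = [(+4.9)·40 − (+2.9)·(-245)] / -97375 = -0.009309
∂h/∂y = [(-260)·(+2.9) − (-355)·(+4.9)] / -97375 = -0.01012
Head at (690300, 5091140) = 290.3 + (-0.009309)·(-415) + (-0.01012)·(-55) = 294.72 m.
That is lower than the 295.2 m at MW-2, so the point is downgradient.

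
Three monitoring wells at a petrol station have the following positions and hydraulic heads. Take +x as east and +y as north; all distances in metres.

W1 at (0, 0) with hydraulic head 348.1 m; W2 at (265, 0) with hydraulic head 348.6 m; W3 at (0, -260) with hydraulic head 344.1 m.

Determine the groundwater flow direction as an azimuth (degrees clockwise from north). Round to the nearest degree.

∂h/∂x = (348.6 − 348.1) / (265 − 0) = +0.001887
∂h/∂y = (344.1 − 348.1) / (-260 − 0) = +0.01538
Flow direction (−∇h) has components (-0.001887 E, -0.01538 N).
Azimuth = atan2(E, N) = atan2(-0.001887, -0.01538) = 187.0° ≈ 187°.

187°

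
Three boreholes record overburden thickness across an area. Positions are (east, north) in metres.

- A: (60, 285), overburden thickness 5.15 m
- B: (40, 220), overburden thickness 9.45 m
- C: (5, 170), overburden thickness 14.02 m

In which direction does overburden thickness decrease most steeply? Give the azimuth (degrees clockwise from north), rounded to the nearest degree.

054°

With d = a·x + b·y + c and A as origin, the differences give:
  (-20)·a + (-65)·b = +4.30
  (-55)·a + (-115)·b = +8.87
Eliminate b (×(-115) and ×(-65), subtract): -1275·a = 82.050 → a = ∂d/∂x = -0.06435
Back-substitute: b = ∂d/∂y = -0.04635.
Steepest decrease is along −∇f: components (+0.06435 E, +0.04635 N).
Azimuth = atan2(+0.06435, +0.04635) = 54.2° ≈ 054°.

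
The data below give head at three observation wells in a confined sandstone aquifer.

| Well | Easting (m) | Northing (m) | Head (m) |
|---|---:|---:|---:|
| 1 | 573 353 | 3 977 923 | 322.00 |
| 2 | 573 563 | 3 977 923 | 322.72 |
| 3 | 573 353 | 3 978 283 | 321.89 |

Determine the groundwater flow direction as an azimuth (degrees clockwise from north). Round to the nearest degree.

∂h/∂x = (322.72 − 322.00) / (573563 − 573353) = +0.003429
∂h/∂y = (321.89 − 322.00) / (3978283 − 3977923) = -0.0003056
Flow direction (−∇h) has components (-0.003429 E, +0.0003056 N).
Azimuth = atan2(E, N) = atan2(-0.003429, +0.0003056) = 275.1° ≈ 275°.

275°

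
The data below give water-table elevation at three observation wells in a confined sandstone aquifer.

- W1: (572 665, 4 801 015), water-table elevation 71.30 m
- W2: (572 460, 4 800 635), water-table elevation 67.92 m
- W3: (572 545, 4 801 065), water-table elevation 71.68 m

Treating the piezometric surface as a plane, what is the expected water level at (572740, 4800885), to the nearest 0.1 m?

Taking W1 as reference: W2−W1 = (-205, -380, -3.38); W3−W1 = (-120, 50, +0.38).
Determinant of the coordinate differences = (-205)·50 − (-120)·(-380) = -55850.
∂h/∂x = [(-3.38)·50 − (+0.38)·(-380)] / -55850 = +0.0004405
∂h/∂y = [(-205)·(+0.38) − (-120)·(-3.38)] / -55850 = +0.008657
h(572740, 4800885) = 71.30 + (+0.0004405)·(75) + (+0.008657)·(-130) = 71.30 +0.033 -1.125 = 70.208 m.

70.2 m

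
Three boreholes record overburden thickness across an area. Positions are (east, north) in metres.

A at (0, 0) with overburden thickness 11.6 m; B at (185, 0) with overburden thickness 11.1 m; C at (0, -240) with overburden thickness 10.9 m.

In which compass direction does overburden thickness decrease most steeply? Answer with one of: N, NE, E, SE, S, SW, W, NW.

SE

∂d/∂x = (11.1 − 11.6) / (185 − 0) = -0.002703
∂d/∂y = (10.9 − 11.6) / (-240 − 0) = +0.002917
Steepest decrease is along −∇f = (+0.002703 E, -0.002917 N) → southeast.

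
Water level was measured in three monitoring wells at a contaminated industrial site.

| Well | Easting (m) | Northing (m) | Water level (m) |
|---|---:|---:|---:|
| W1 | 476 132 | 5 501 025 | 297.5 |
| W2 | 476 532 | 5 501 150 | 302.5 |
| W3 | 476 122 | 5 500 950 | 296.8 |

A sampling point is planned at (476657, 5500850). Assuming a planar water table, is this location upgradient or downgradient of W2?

Differences from W1: to W2 (Δx, Δy, Δh) = (400, 125, +5.0); to W3 = (-10, -75, -0.7).
Solve a·Δx + b·Δy = Δh: det = 400·(-75) − (-10)·125 = -28750.
∂h/∂x = [(+5.0)·(-75) − (-0.7)·125] / -28750 = +0.01000
∂h/∂y = [400·(-0.7) − (-10)·(+5.0)] / -28750 = +0.008000
Head at (476657, 5500850) = 297.5 + (+0.01000)·(525) + (+0.008000)·(-175) = 301.35 m.
That is lower than the 302.5 m at W2, so the point is downgradient.

downgradient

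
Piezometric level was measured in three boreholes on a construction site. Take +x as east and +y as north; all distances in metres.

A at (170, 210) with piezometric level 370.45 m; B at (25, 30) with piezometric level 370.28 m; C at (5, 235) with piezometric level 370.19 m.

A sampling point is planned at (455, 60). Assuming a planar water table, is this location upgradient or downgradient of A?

upgradient

Differences from A: to B (Δx, Δy, Δh) = (-145, -180, -0.17); to C = (-165, 25, -0.26).
Determinant of the coordinate differences = (-145)·25 − (-165)·(-180) = -33325.
∂h/∂x = [(-0.17)·25 − (-0.26)·(-180)] / -33325 = +0.001532
∂h/∂y = [(-145)·(-0.26) − (-165)·(-0.17)] / -33325 = -0.0002896
Head at (455, 60) = 370.45 + (+0.001532)·(285) + (-0.0002896)·(-150) = 370.93 m.
That is higher than the 370.45 m at A, so the point is upgradient.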